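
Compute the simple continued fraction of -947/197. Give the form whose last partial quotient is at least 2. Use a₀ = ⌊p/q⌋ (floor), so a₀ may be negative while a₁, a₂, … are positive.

[-5; 5, 5, 2, 3]

-947 = -5·197 + 38
197 = 5·38 + 7
38 = 5·7 + 3
7 = 2·3 + 1
3 = 3·1 + 0  (stop)
So -947/197 = [-5; 5, 5, 2, 3].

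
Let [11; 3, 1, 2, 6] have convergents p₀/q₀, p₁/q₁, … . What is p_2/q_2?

45/4

Using pₖ = aₖpₖ₋₁ + pₖ₋₂, qₖ = aₖqₖ₋₁ + qₖ₋₂ (with p₋₁=1, p₋₂=0, q₋₁=0, q₋₂=1):
  k=0: a=11, p=11, q=1
  k=1: a=3, p=34, q=3
  k=2: a=1, p=45, q=4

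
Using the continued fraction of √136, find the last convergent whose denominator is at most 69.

√136 = [11; 1, 1, 1, 22, …] (period length 4).
Convergents:
  p_0/q_0 = 11/1
  p_1/q_1 = 12/1
  p_2/q_2 = 23/2
  p_3/q_3 = 35/3
  p_4/q_4 = 793/68
  p_5/q_5 = 828/71
q_4 = 68 ≤ 69 < 71 = q_5, so the answer is 793/68.

793/68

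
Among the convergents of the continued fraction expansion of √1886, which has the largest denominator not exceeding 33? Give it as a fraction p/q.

304/7

√1886 = [43; 2, 2, 1, 42, 1, 2, 2, 86, …] (period length 8).
Convergents:
  p_0/q_0 = 43/1
  p_1/q_1 = 87/2
  p_2/q_2 = 217/5
  p_3/q_3 = 304/7
  p_4/q_4 = 12985/299
q_3 = 7 ≤ 33 < 299 = q_4, so the answer is 304/7.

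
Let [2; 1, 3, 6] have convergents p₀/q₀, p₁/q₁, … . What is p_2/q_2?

Using pₖ = aₖpₖ₋₁ + pₖ₋₂, qₖ = aₖqₖ₋₁ + qₖ₋₂ (with p₋₁=1, p₋₂=0, q₋₁=0, q₋₂=1):
  k=0: a=2, p=2, q=1
  k=1: a=1, p=3, q=1
  k=2: a=3, p=11, q=4

11/4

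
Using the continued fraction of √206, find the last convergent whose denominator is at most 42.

244/17

√206 = [14; 2, 1, 5, 14, 5, 1, 2, 28, …] (period length 8).
Convergents:
  p_0/q_0 = 14/1
  p_1/q_1 = 29/2
  p_2/q_2 = 43/3
  p_3/q_3 = 244/17
  p_4/q_4 = 3459/241
q_3 = 17 ≤ 42 < 241 = q_4, so the answer is 244/17.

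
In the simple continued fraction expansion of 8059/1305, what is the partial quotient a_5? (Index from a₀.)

7

8059 = 6·1305 + 229   →  a_0 = 6
1305 = 5·229 + 160   →  a_1 = 5
229 = 1·160 + 69   →  a_2 = 1
160 = 2·69 + 22   →  a_3 = 2
69 = 3·22 + 3   →  a_4 = 3
22 = 7·3 + 1   →  a_5 = 7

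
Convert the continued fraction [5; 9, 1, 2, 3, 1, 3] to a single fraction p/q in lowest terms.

2424/475

Fold from the inside: start with 3/1.
  1 + 1/3 = 4/3
  3 + 3/4 = 15/4
  2 + 4/15 = 34/15
  1 + 15/34 = 49/34
  9 + 34/49 = 475/49
  5 + 49/475 = 2424/475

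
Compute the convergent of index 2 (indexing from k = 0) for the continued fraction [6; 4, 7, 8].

Using pₖ = aₖpₖ₋₁ + pₖ₋₂, qₖ = aₖqₖ₋₁ + qₖ₋₂ (with p₋₁=1, p₋₂=0, q₋₁=0, q₋₂=1):
  k=0: a=6, p=6, q=1
  k=1: a=4, p=25, q=4
  k=2: a=7, p=181, q=29

181/29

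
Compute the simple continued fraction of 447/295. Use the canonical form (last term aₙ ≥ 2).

[1; 1, 1, 15, 1, 8]

447 = 1×295 + 152
295 = 1×152 + 143
152 = 1×143 + 9
143 = 15×9 + 8
9 = 1×8 + 1
8 = 8×1 + 0  (stop)
So 447/295 = [1; 1, 1, 15, 1, 8].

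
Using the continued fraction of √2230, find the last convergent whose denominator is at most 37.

425/9

√2230 = [47; 4, 2, 18, 2, 4, 94, …] (period length 6).
Convergents:
  p_0/q_0 = 47/1
  p_1/q_1 = 189/4
  p_2/q_2 = 425/9
  p_3/q_3 = 7839/166
q_2 = 9 ≤ 37 < 166 = q_3, so the answer is 425/9.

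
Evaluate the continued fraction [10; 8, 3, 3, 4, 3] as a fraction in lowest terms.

11679/1154

Using pₖ = aₖpₖ₋₁ + pₖ₋₂ and qₖ = aₖqₖ₋₁ + qₖ₋₂:
  k=0: a=10, p=10, q=1
  k=1: a=8, p=81, q=8
  k=2: a=3, p=253, q=25
  k=3: a=3, p=840, q=83
  k=4: a=4, p=3613, q=357
  k=5: a=3, p=11679, q=1154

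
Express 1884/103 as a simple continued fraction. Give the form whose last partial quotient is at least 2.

1884 = 18·103 + 30
103 = 3·30 + 13
30 = 2·13 + 4
13 = 3·4 + 1
4 = 4·1 + 0  (stop)
So 1884/103 = [18; 3, 2, 3, 4].

[18; 3, 2, 3, 4]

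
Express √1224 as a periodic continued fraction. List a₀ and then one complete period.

[34; 1, 68]

a₀ = ⌊√1224⌋ = 34.
With m₀=0, d₀=1 and mₖ₊₁ = dₖaₖ − mₖ, dₖ₊₁ = (n − mₖ₊₁²)/dₖ, aₖ₊₁ = ⌊(a₀+mₖ₊₁)/dₖ₊₁⌋:
  k=1: m=34, d=68, a=1
  k=2: m=34, d=1, a=68
d=1 and a=2a₀=68 at k=2, so the next step gives (m, d) = (34, 68) again — its k=1 value — and the period has length 2.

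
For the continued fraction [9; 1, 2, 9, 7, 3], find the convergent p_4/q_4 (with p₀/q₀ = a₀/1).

Using pₖ = aₖpₖ₋₁ + pₖ₋₂, qₖ = aₖqₖ₋₁ + qₖ₋₂ (with p₋₁=1, p₋₂=0, q₋₁=0, q₋₂=1):
  k=0: a=9, p=9, q=1
  k=1: a=1, p=10, q=1
  k=2: a=2, p=29, q=3
  k=3: a=9, p=271, q=28
  k=4: a=7, p=1926, q=199

1926/199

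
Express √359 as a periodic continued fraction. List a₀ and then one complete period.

a₀ = ⌊√359⌋ = 18.
With m₀=0, d₀=1 and mₖ₊₁ = dₖaₖ − mₖ, dₖ₊₁ = (n − mₖ₊₁²)/dₖ, aₖ₊₁ = ⌊(a₀+mₖ₊₁)/dₖ₊₁⌋:
  k=1: m=18, d=35, a=1
  k=2: m=17, d=2, a=17
  k=3: m=17, d=35, a=1
  k=4: m=18, d=1, a=36
d=1 and a=2a₀=36 at k=4, so the next step gives (m, d) = (18, 35) again — its k=1 value — and the period has length 4.

[18; 1, 17, 1, 36]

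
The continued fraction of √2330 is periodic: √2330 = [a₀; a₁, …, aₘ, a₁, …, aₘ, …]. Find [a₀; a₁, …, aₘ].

[48; 3, 1, 2, 2, 1, 3, 96]

a₀ = ⌊√2330⌋ = 48.
With m₀=0, d₀=1 and mₖ₊₁ = dₖaₖ − mₖ, dₖ₊₁ = (n − mₖ₊₁²)/dₖ, aₖ₊₁ = ⌊(a₀+mₖ₊₁)/dₖ₊₁⌋:
  k=1: m=48, d=26, a=3
  k=2: m=30, d=55, a=1
  k=3: m=25, d=31, a=2
  k=4: m=37, d=31, a=2
  k=5: m=25, d=55, a=1
  k=6: m=30, d=26, a=3
  k=7: m=48, d=1, a=96
d=1 and a=2a₀=96 at k=7, so the next step gives (m, d) = (48, 26) again — its k=1 value — and the period has length 7.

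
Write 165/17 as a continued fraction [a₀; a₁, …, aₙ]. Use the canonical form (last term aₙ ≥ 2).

165 = 9*17 + 12
17 = 1*12 + 5
12 = 2*5 + 2
5 = 2*2 + 1
2 = 2*1 + 0  (stop)
So 165/17 = [9; 1, 2, 2, 2].

[9; 1, 2, 2, 2]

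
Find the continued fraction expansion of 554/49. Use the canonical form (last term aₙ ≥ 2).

554 = 11×49 + 15
49 = 3×15 + 4
15 = 3×4 + 3
4 = 1×3 + 1
3 = 3×1 + 0  (stop)
So 554/49 = [11; 3, 3, 1, 3].

[11; 3, 3, 1, 3]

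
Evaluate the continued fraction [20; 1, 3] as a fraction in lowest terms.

83/4

Fold from the inside: start with 3/1.
  1 + 1/3 = 4/3
  20 + 3/4 = 83/4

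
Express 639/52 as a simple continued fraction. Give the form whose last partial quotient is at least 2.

[12; 3, 2, 7]

639 = 12*52 + 15
52 = 3*15 + 7
15 = 2*7 + 1
7 = 7*1 + 0  (stop)
So 639/52 = [12; 3, 2, 7].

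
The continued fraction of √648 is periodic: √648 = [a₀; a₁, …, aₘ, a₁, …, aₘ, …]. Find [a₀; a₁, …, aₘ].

[25; 2, 5, 6, 5, 2, 50]

a₀ = ⌊√648⌋ = 25.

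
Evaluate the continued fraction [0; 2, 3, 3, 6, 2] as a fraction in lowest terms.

136/313

Using pₖ = aₖpₖ₋₁ + pₖ₋₂ and qₖ = aₖqₖ₋₁ + qₖ₋₂:
  k=0: a=0, p=0, q=1
  k=1: a=2, p=1, q=2
  k=2: a=3, p=3, q=7
  k=3: a=3, p=10, q=23
  k=4: a=6, p=63, q=145
  k=5: a=2, p=136, q=313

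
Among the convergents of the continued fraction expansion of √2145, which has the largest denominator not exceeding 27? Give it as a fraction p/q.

√2145 = [46; 3, 5, 2, 5, 3, 92, …] (period length 6).
Convergents:
  p_0/q_0 = 46/1
  p_1/q_1 = 139/3
  p_2/q_2 = 741/16
  p_3/q_3 = 1621/35
q_2 = 16 ≤ 27 < 35 = q_3, so the answer is 741/16.

741/16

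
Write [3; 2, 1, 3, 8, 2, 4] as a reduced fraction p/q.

2902/863

Fold from the inside: start with 4/1.
  2 + 1/4 = 9/4
  8 + 4/9 = 76/9
  3 + 9/76 = 237/76
  1 + 76/237 = 313/237
  2 + 237/313 = 863/313
  3 + 313/863 = 2902/863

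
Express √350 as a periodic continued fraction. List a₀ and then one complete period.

[18; 1, 2, 2, 2, 1, 36]

a₀ = ⌊√350⌋ = 18.
With m₀=0, d₀=1 and mₖ₊₁ = dₖaₖ − mₖ, dₖ₊₁ = (n − mₖ₊₁²)/dₖ, aₖ₊₁ = ⌊(a₀+mₖ₊₁)/dₖ₊₁⌋:
  k=1: m=18, d=26, a=1
  k=2: m=8, d=11, a=2
  k=3: m=14, d=14, a=2
  k=4: m=14, d=11, a=2
  k=5: m=8, d=26, a=1
  k=6: m=18, d=1, a=36
d=1 and a=2a₀=36 at k=6, so the next step gives (m, d) = (18, 26) again — its k=1 value — and the period has length 6.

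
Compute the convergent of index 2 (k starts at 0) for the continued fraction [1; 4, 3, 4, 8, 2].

16/13

Using pₖ = aₖpₖ₋₁ + pₖ₋₂, qₖ = aₖqₖ₋₁ + qₖ₋₂ (with p₋₁=1, p₋₂=0, q₋₁=0, q₋₂=1):
  k=0: a=1, p=1, q=1
  k=1: a=4, p=5, q=4
  k=2: a=3, p=16, q=13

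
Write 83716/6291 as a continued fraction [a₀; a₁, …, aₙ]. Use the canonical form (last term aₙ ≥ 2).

[13; 3, 3, 1, 13, 17, 2]

83716 = 13*6291 + 1933
6291 = 3*1933 + 492
1933 = 3*492 + 457
492 = 1*457 + 35
457 = 13*35 + 2
35 = 17*2 + 1
2 = 2*1 + 0  (stop)
So 83716/6291 = [13; 3, 3, 1, 13, 17, 2].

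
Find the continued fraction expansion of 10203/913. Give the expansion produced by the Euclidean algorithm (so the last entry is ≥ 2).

[11; 5, 1, 2, 2, 2, 9]

10203 = 11·913 + 160
913 = 5·160 + 113
160 = 1·113 + 47
113 = 2·47 + 19
47 = 2·19 + 9
19 = 2·9 + 1
9 = 9·1 + 0  (stop)
So 10203/913 = [11; 5, 1, 2, 2, 2, 9].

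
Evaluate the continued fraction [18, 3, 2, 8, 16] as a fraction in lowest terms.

Fold from the inside: start with 16/1.
  8 + 1/16 = 129/16
  2 + 16/129 = 274/129
  3 + 129/274 = 951/274
  18 + 274/951 = 17392/951

17392/951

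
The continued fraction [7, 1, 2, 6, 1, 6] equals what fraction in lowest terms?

1160/151

Using pₖ = aₖpₖ₋₁ + pₖ₋₂ and qₖ = aₖqₖ₋₁ + qₖ₋₂:
  k=0: a=7, p=7, q=1
  k=1: a=1, p=8, q=1
  k=2: a=2, p=23, q=3
  k=3: a=6, p=146, q=19
  k=4: a=1, p=169, q=22
  k=5: a=6, p=1160, q=151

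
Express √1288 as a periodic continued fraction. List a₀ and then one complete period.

a₀ = ⌊√1288⌋ = 35.

[35; 1, 7, 1, 70]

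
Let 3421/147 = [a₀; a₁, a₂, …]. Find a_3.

2

3421 = 23·147 + 40   →  a_0 = 23
147 = 3·40 + 27   →  a_1 = 3
40 = 1·27 + 13   →  a_2 = 1
27 = 2·13 + 1   →  a_3 = 2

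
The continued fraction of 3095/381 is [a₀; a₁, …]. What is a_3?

2

3095 = 8·381 + 47   →  a_0 = 8
381 = 8·47 + 5   →  a_1 = 8
47 = 9·5 + 2   →  a_2 = 9
5 = 2·2 + 1   →  a_3 = 2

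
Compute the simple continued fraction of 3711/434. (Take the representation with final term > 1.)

[8; 1, 1, 4, 2, 3, 6]

3711 = 8×434 + 239
434 = 1×239 + 195
239 = 1×195 + 44
195 = 4×44 + 19
44 = 2×19 + 6
19 = 3×6 + 1
6 = 6×1 + 0  (stop)
So 3711/434 = [8; 1, 1, 4, 2, 3, 6].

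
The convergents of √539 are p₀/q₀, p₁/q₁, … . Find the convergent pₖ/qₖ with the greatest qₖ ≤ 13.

√539 = [23; 4, 1, 1, 1, 1, 1, 4, 46, …] (period length 8).
Convergents:
  p_0/q_0 = 23/1
  p_1/q_1 = 93/4
  p_2/q_2 = 116/5
  p_3/q_3 = 209/9
  p_4/q_4 = 325/14
q_3 = 9 ≤ 13 < 14 = q_4, so the answer is 209/9.

209/9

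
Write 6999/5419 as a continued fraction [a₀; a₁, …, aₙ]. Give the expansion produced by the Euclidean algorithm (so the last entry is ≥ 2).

6999 = 1·5419 + 1580
5419 = 3·1580 + 679
1580 = 2·679 + 222
679 = 3·222 + 13
222 = 17·13 + 1
13 = 13·1 + 0  (stop)
So 6999/5419 = [1; 3, 2, 3, 17, 13].

[1; 3, 2, 3, 17, 13]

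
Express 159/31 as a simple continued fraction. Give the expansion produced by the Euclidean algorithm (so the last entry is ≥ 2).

159 = 5*31 + 4
31 = 7*4 + 3
4 = 1*3 + 1
3 = 3*1 + 0  (stop)
So 159/31 = [5; 7, 1, 3].

[5; 7, 1, 3]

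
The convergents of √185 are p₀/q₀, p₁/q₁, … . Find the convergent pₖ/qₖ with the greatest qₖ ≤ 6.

68/5

√185 = [13; 1, 1, 1, 1, 26, …] (period length 5).
Convergents:
  p_0/q_0 = 13/1
  p_1/q_1 = 14/1
  p_2/q_2 = 27/2
  p_3/q_3 = 41/3
  p_4/q_4 = 68/5
  p_5/q_5 = 1809/133
q_4 = 5 ≤ 6 < 133 = q_5, so the answer is 68/5.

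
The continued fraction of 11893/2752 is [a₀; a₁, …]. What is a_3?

8

11893 = 4·2752 + 885   →  a_0 = 4
2752 = 3·885 + 97   →  a_1 = 3
885 = 9·97 + 12   →  a_2 = 9
97 = 8·12 + 1   →  a_3 = 8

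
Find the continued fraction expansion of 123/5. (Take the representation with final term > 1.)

123 = 24*5 + 3
5 = 1*3 + 2
3 = 1*2 + 1
2 = 2*1 + 0  (stop)
So 123/5 = [24; 1, 1, 2].

[24; 1, 1, 2]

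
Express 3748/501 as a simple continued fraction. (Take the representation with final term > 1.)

3748 = 7*501 + 241
501 = 2*241 + 19
241 = 12*19 + 13
19 = 1*13 + 6
13 = 2*6 + 1
6 = 6*1 + 0  (stop)
So 3748/501 = [7; 2, 12, 1, 2, 6].

[7; 2, 12, 1, 2, 6]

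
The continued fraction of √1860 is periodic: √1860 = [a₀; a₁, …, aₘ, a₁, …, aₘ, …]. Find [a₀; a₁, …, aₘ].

a₀ = ⌊√1860⌋ = 43.
With m₀=0, d₀=1 and mₖ₊₁ = dₖaₖ − mₖ, dₖ₊₁ = (n − mₖ₊₁²)/dₖ, aₖ₊₁ = ⌊(a₀+mₖ₊₁)/dₖ₊₁⌋:
  k=1: m=43, d=11, a=7
  k=2: m=34, d=64, a=1
  k=3: m=30, d=15, a=4
  k=4: m=30, d=64, a=1
  k=5: m=34, d=11, a=7
  k=6: m=43, d=1, a=86
d=1 and a=2a₀=86 at k=6, so the next step gives (m, d) = (43, 11) again — its k=1 value — and the period has length 6.

[43; 7, 1, 4, 1, 7, 86]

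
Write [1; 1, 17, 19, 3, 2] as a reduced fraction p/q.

Using pₖ = aₖpₖ₋₁ + pₖ₋₂ and qₖ = aₖqₖ₋₁ + qₖ₋₂:
  k=0: a=1, p=1, q=1
  k=1: a=1, p=2, q=1
  k=2: a=17, p=35, q=18
  k=3: a=19, p=667, q=343
  k=4: a=3, p=2036, q=1047
  k=5: a=2, p=4739, q=2437

4739/2437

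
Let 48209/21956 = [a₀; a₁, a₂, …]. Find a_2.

9

48209 = 2·21956 + 4297   →  a_0 = 2
21956 = 5·4297 + 471   →  a_1 = 5
4297 = 9·471 + 58   →  a_2 = 9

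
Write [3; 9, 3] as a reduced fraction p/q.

Fold from the inside: start with 3/1.
  9 + 1/3 = 28/3
  3 + 3/28 = 87/28

87/28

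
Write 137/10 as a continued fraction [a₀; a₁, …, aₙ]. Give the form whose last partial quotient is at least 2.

137 = 13×10 + 7
10 = 1×7 + 3
7 = 2×3 + 1
3 = 3×1 + 0  (stop)
So 137/10 = [13; 1, 2, 3].

[13; 1, 2, 3]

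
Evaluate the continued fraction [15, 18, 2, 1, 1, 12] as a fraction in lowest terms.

17448/1159

Fold from the inside: start with 12/1.
  1 + 1/12 = 13/12
  1 + 12/13 = 25/13
  2 + 13/25 = 63/25
  18 + 25/63 = 1159/63
  15 + 63/1159 = 17448/1159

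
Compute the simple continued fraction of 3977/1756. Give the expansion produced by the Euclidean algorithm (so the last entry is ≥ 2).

[2; 3, 1, 3, 2, 8, 6]

3977 = 2×1756 + 465
1756 = 3×465 + 361
465 = 1×361 + 104
361 = 3×104 + 49
104 = 2×49 + 6
49 = 8×6 + 1
6 = 6×1 + 0  (stop)
So 3977/1756 = [2; 3, 1, 3, 2, 8, 6].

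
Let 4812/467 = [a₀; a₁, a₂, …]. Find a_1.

3

4812 = 10·467 + 142   →  a_0 = 10
467 = 3·142 + 41   →  a_1 = 3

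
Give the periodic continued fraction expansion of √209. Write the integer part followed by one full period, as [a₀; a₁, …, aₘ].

a₀ = ⌊√209⌋ = 14.
With m₀=0, d₀=1 and mₖ₊₁ = dₖaₖ − mₖ, dₖ₊₁ = (n − mₖ₊₁²)/dₖ, aₖ₊₁ = ⌊(a₀+mₖ₊₁)/dₖ₊₁⌋:
  k=1: m=14, d=13, a=2
  k=2: m=12, d=5, a=5
  k=3: m=13, d=8, a=3
  k=4: m=11, d=11, a=2
  k=5: m=11, d=8, a=3
  k=6: m=13, d=5, a=5
  k=7: m=12, d=13, a=2
  k=8: m=14, d=1, a=28
d=1 and a=2a₀=28 at k=8, so the next step gives (m, d) = (14, 13) again — its k=1 value — and the period has length 8.

[14; 2, 5, 3, 2, 3, 5, 2, 28]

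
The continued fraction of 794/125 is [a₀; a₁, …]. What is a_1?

794 = 6·125 + 44   →  a_0 = 6
125 = 2·44 + 37   →  a_1 = 2

2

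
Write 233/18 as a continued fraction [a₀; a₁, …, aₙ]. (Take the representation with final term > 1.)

[12; 1, 17]

233 = 12·18 + 17
18 = 1·17 + 1
17 = 17·1 + 0  (stop)
So 233/18 = [12; 1, 17].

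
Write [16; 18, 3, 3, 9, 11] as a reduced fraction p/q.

303513/18905

Using pₖ = aₖpₖ₋₁ + pₖ₋₂ and qₖ = aₖqₖ₋₁ + qₖ₋₂:
  k=0: a=16, p=16, q=1
  k=1: a=18, p=289, q=18
  k=2: a=3, p=883, q=55
  k=3: a=3, p=2938, q=183
  k=4: a=9, p=27325, q=1702
  k=5: a=11, p=303513, q=18905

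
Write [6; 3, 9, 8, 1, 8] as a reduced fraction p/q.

Using pₖ = aₖpₖ₋₁ + pₖ₋₂ and qₖ = aₖqₖ₋₁ + qₖ₋₂:
  k=0: a=6, p=6, q=1
  k=1: a=3, p=19, q=3
  k=2: a=9, p=177, q=28
  k=3: a=8, p=1435, q=227
  k=4: a=1, p=1612, q=255
  k=5: a=8, p=14331, q=2267

14331/2267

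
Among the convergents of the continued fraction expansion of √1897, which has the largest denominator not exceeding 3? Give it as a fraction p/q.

√1897 = [43; 1, 1, 4, 12, 4, 1, 1, 86, …] (period length 8).
Convergents:
  p_0/q_0 = 43/1
  p_1/q_1 = 44/1
  p_2/q_2 = 87/2
  p_3/q_3 = 392/9
q_2 = 2 ≤ 3 < 9 = q_3, so the answer is 87/2.

87/2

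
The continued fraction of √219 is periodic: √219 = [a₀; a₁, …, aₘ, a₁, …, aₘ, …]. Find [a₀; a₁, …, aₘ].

a₀ = ⌊√219⌋ = 14.

[14; 1, 3, 1, 28]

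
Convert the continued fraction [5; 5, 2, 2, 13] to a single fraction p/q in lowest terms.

Using pₖ = aₖpₖ₋₁ + pₖ₋₂ and qₖ = aₖqₖ₋₁ + qₖ₋₂:
  k=0: a=5, p=5, q=1
  k=1: a=5, p=26, q=5
  k=2: a=2, p=57, q=11
  k=3: a=2, p=140, q=27
  k=4: a=13, p=1877, q=362

1877/362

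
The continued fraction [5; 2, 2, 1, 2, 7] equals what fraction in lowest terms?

Fold from the inside: start with 7/1.
  2 + 1/7 = 15/7
  1 + 7/15 = 22/15
  2 + 15/22 = 59/22
  2 + 22/59 = 140/59
  5 + 59/140 = 759/140

759/140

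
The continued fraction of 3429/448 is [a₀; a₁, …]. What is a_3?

1

3429 = 7·448 + 293   →  a_0 = 7
448 = 1·293 + 155   →  a_1 = 1
293 = 1·155 + 138   →  a_2 = 1
155 = 1·138 + 17   →  a_3 = 1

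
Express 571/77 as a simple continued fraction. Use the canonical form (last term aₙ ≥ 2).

[7; 2, 2, 2, 6]

571 = 7·77 + 32
77 = 2·32 + 13
32 = 2·13 + 6
13 = 2·6 + 1
6 = 6·1 + 0  (stop)
So 571/77 = [7; 2, 2, 2, 6].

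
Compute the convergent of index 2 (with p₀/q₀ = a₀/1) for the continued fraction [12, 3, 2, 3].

86/7

Using pₖ = aₖpₖ₋₁ + pₖ₋₂, qₖ = aₖqₖ₋₁ + qₖ₋₂ (with p₋₁=1, p₋₂=0, q₋₁=0, q₋₂=1):
  k=0: a=12, p=12, q=1
  k=1: a=3, p=37, q=3
  k=2: a=2, p=86, q=7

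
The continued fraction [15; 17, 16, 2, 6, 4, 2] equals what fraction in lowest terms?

Using pₖ = aₖpₖ₋₁ + pₖ₋₂ and qₖ = aₖqₖ₋₁ + qₖ₋₂:
  k=0: a=15, p=15, q=1
  k=1: a=17, p=256, q=17
  k=2: a=16, p=4111, q=273
  k=3: a=2, p=8478, q=563
  k=4: a=6, p=54979, q=3651
  k=5: a=4, p=228394, q=15167
  k=6: a=2, p=511767, q=33985

511767/33985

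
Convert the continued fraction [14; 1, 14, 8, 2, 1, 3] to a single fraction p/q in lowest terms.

20773/1391

Using pₖ = aₖpₖ₋₁ + pₖ₋₂ and qₖ = aₖqₖ₋₁ + qₖ₋₂:
  k=0: a=14, p=14, q=1
  k=1: a=1, p=15, q=1
  k=2: a=14, p=224, q=15
  k=3: a=8, p=1807, q=121
  k=4: a=2, p=3838, q=257
  k=5: a=1, p=5645, q=378
  k=6: a=3, p=20773, q=1391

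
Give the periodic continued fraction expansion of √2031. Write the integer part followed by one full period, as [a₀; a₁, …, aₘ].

a₀ = ⌊√2031⌋ = 45.

[45; 15, 90]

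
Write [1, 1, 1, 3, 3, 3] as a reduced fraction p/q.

119/76

Fold from the inside: start with 3/1.
  3 + 1/3 = 10/3
  3 + 3/10 = 33/10
  1 + 10/33 = 43/33
  1 + 33/43 = 76/43
  1 + 43/76 = 119/76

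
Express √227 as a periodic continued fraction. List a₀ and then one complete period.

[15; 15, 30]

a₀ = ⌊√227⌋ = 15.
With m₀=0, d₀=1 and mₖ₊₁ = dₖaₖ − mₖ, dₖ₊₁ = (n − mₖ₊₁²)/dₖ, aₖ₊₁ = ⌊(a₀+mₖ₊₁)/dₖ₊₁⌋:
  k=1: m=15, d=2, a=15
  k=2: m=15, d=1, a=30
d=1 and a=2a₀=30 at k=2, so the next step gives (m, d) = (15, 2) again — its k=1 value — and the period has length 2.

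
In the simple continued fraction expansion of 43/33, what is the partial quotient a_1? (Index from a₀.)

3

43 = 1·33 + 10   →  a_0 = 1
33 = 3·10 + 3   →  a_1 = 3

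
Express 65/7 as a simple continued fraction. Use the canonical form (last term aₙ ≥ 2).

65 = 9*7 + 2
7 = 3*2 + 1
2 = 2*1 + 0  (stop)
So 65/7 = [9; 3, 2].

[9; 3, 2]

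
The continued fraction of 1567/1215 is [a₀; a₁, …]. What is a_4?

1567 = 1·1215 + 352   →  a_0 = 1
1215 = 3·352 + 159   →  a_1 = 3
352 = 2·159 + 34   →  a_2 = 2
159 = 4·34 + 23   →  a_3 = 4
34 = 1·23 + 11   →  a_4 = 1

1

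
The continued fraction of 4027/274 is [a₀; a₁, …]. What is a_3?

4027 = 14·274 + 191   →  a_0 = 14
274 = 1·191 + 83   →  a_1 = 1
191 = 2·83 + 25   →  a_2 = 2
83 = 3·25 + 8   →  a_3 = 3

3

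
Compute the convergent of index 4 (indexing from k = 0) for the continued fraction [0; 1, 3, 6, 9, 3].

174/229

Using pₖ = aₖpₖ₋₁ + pₖ₋₂, qₖ = aₖqₖ₋₁ + qₖ₋₂ (with p₋₁=1, p₋₂=0, q₋₁=0, q₋₂=1):
  k=0: a=0, p=0, q=1
  k=1: a=1, p=1, q=1
  k=2: a=3, p=3, q=4
  k=3: a=6, p=19, q=25
  k=4: a=9, p=174, q=229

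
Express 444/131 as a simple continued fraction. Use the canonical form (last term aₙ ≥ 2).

[3; 2, 1, 1, 3, 7]

444 = 3*131 + 51
131 = 2*51 + 29
51 = 1*29 + 22
29 = 1*22 + 7
22 = 3*7 + 1
7 = 7*1 + 0  (stop)
So 444/131 = [3; 2, 1, 1, 3, 7].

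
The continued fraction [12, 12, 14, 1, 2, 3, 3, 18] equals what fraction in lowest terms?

Fold from the inside: start with 18/1.
  3 + 1/18 = 55/18
  3 + 18/55 = 183/55
  2 + 55/183 = 421/183
  1 + 183/421 = 604/421
  14 + 421/604 = 8877/604
  12 + 604/8877 = 107128/8877
  12 + 8877/107128 = 1294413/107128

1294413/107128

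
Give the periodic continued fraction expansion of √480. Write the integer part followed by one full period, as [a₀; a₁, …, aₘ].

a₀ = ⌊√480⌋ = 21.
With m₀=0, d₀=1 and mₖ₊₁ = dₖaₖ − mₖ, dₖ₊₁ = (n − mₖ₊₁²)/dₖ, aₖ₊₁ = ⌊(a₀+mₖ₊₁)/dₖ₊₁⌋:
  k=1: m=21, d=39, a=1
  k=2: m=18, d=4, a=9
  k=3: m=18, d=39, a=1
  k=4: m=21, d=1, a=42
d=1 and a=2a₀=42 at k=4, so the next step gives (m, d) = (21, 39) again — its k=1 value — and the period has length 4.

[21; 1, 9, 1, 42]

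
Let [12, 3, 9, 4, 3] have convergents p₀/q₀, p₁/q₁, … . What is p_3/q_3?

Using pₖ = aₖpₖ₋₁ + pₖ₋₂, qₖ = aₖqₖ₋₁ + qₖ₋₂ (with p₋₁=1, p₋₂=0, q₋₁=0, q₋₂=1):
  k=0: a=12, p=12, q=1
  k=1: a=3, p=37, q=3
  k=2: a=9, p=345, q=28
  k=3: a=4, p=1417, q=115

1417/115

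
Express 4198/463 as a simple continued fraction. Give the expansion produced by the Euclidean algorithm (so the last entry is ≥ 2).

4198 = 9×463 + 31
463 = 14×31 + 29
31 = 1×29 + 2
29 = 14×2 + 1
2 = 2×1 + 0  (stop)
So 4198/463 = [9; 14, 1, 14, 2].

[9; 14, 1, 14, 2]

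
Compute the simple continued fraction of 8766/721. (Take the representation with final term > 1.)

[12; 6, 3, 12, 3]

8766 = 12*721 + 114
721 = 6*114 + 37
114 = 3*37 + 3
37 = 12*3 + 1
3 = 3*1 + 0  (stop)
So 8766/721 = [12; 6, 3, 12, 3].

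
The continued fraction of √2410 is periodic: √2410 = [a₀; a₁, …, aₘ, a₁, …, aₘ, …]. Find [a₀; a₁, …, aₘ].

[49; 10, 1, 8, 1, 10, 98]

a₀ = ⌊√2410⌋ = 49.
With m₀=0, d₀=1 and mₖ₊₁ = dₖaₖ − mₖ, dₖ₊₁ = (n − mₖ₊₁²)/dₖ, aₖ₊₁ = ⌊(a₀+mₖ₊₁)/dₖ₊₁⌋:
  k=1: m=49, d=9, a=10
  k=2: m=41, d=81, a=1
  k=3: m=40, d=10, a=8
  k=4: m=40, d=81, a=1
  k=5: m=41, d=9, a=10
  k=6: m=49, d=1, a=98
d=1 and a=2a₀=98 at k=6, so the next step gives (m, d) = (49, 9) again — its k=1 value — and the period has length 6.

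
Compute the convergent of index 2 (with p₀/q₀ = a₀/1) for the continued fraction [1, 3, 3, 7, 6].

13/10

Using pₖ = aₖpₖ₋₁ + pₖ₋₂, qₖ = aₖqₖ₋₁ + qₖ₋₂ (with p₋₁=1, p₋₂=0, q₋₁=0, q₋₂=1):
  k=0: a=1, p=1, q=1
  k=1: a=3, p=4, q=3
  k=2: a=3, p=13, q=10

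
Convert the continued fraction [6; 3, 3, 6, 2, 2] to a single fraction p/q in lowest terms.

Fold from the inside: start with 2/1.
  2 + 1/2 = 5/2
  6 + 2/5 = 32/5
  3 + 5/32 = 101/32
  3 + 32/101 = 335/101
  6 + 101/335 = 2111/335

2111/335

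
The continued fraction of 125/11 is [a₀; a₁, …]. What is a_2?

1

125 = 11·11 + 4   →  a_0 = 11
11 = 2·4 + 3   →  a_1 = 2
4 = 1·3 + 1   →  a_2 = 1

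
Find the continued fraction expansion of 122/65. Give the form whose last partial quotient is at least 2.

122 = 1*65 + 57
65 = 1*57 + 8
57 = 7*8 + 1
8 = 8*1 + 0  (stop)
So 122/65 = [1; 1, 7, 8].

[1; 1, 7, 8]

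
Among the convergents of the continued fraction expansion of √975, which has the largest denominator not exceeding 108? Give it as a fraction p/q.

1249/40

√975 = [31; 4, 2, 4, 62, …] (period length 4).
Convergents:
  p_0/q_0 = 31/1
  p_1/q_1 = 125/4
  p_2/q_2 = 281/9
  p_3/q_3 = 1249/40
  p_4/q_4 = 77719/2489
q_3 = 40 ≤ 108 < 2489 = q_4, so the answer is 1249/40.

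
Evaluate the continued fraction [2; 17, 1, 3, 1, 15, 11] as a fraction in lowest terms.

31984/15555

Fold from the inside: start with 11/1.
  15 + 1/11 = 166/11
  1 + 11/166 = 177/166
  3 + 166/177 = 697/177
  1 + 177/697 = 874/697
  17 + 697/874 = 15555/874
  2 + 874/15555 = 31984/15555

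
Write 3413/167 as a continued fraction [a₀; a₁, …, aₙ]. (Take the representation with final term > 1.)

[20; 2, 3, 2, 10]

3413 = 20×167 + 73
167 = 2×73 + 21
73 = 3×21 + 10
21 = 2×10 + 1
10 = 10×1 + 0  (stop)
So 3413/167 = [20; 2, 3, 2, 10].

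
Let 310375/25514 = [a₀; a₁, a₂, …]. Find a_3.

2

310375 = 12·25514 + 4207   →  a_0 = 12
25514 = 6·4207 + 272   →  a_1 = 6
4207 = 15·272 + 127   →  a_2 = 15
272 = 2·127 + 18   →  a_3 = 2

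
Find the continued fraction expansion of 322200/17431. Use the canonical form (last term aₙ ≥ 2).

322200 = 18·17431 + 8442
17431 = 2·8442 + 547
8442 = 15·547 + 237
547 = 2·237 + 73
237 = 3·73 + 18
73 = 4·18 + 1
18 = 18·1 + 0  (stop)
So 322200/17431 = [18; 2, 15, 2, 3, 4, 18].

[18; 2, 15, 2, 3, 4, 18]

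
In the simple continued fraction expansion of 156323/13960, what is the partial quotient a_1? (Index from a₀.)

5

156323 = 11·13960 + 2763   →  a_0 = 11
13960 = 5·2763 + 145   →  a_1 = 5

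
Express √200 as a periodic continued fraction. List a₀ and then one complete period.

[14; 7, 28]

a₀ = ⌊√200⌋ = 14.
With m₀=0, d₀=1 and mₖ₊₁ = dₖaₖ − mₖ, dₖ₊₁ = (n − mₖ₊₁²)/dₖ, aₖ₊₁ = ⌊(a₀+mₖ₊₁)/dₖ₊₁⌋:
  k=1: m=14, d=4, a=7
  k=2: m=14, d=1, a=28
d=1 and a=2a₀=28 at k=2, so the next step gives (m, d) = (14, 4) again — its k=1 value — and the period has length 2.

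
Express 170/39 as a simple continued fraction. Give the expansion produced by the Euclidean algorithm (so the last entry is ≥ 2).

170 = 4×39 + 14
39 = 2×14 + 11
14 = 1×11 + 3
11 = 3×3 + 2
3 = 1×2 + 1
2 = 2×1 + 0  (stop)
So 170/39 = [4; 2, 1, 3, 1, 2].

[4; 2, 1, 3, 1, 2]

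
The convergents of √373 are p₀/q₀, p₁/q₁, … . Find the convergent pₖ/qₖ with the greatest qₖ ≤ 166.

√373 = [19; 3, 5, 5, 3, 38, …] (period length 5).
Convergents:
  p_0/q_0 = 19/1
  p_1/q_1 = 58/3
  p_2/q_2 = 309/16
  p_3/q_3 = 1603/83
  p_4/q_4 = 5118/265
q_3 = 83 ≤ 166 < 265 = q_4, so the answer is 1603/83.

1603/83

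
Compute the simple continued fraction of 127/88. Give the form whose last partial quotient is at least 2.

[1; 2, 3, 1, 9]

127 = 1*88 + 39
88 = 2*39 + 10
39 = 3*10 + 9
10 = 1*9 + 1
9 = 9*1 + 0  (stop)
So 127/88 = [1; 2, 3, 1, 9].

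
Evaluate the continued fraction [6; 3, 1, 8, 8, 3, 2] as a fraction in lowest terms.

12877/2058

Fold from the inside: start with 2/1.
  3 + 1/2 = 7/2
  8 + 2/7 = 58/7
  8 + 7/58 = 471/58
  1 + 58/471 = 529/471
  3 + 471/529 = 2058/529
  6 + 529/2058 = 12877/2058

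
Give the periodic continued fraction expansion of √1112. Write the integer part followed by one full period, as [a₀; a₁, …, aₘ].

[33; 2, 1, 7, 1, 2, 66]

a₀ = ⌊√1112⌋ = 33.
With m₀=0, d₀=1 and mₖ₊₁ = dₖaₖ − mₖ, dₖ₊₁ = (n − mₖ₊₁²)/dₖ, aₖ₊₁ = ⌊(a₀+mₖ₊₁)/dₖ₊₁⌋:
  k=1: m=33, d=23, a=2
  k=2: m=13, d=41, a=1
  k=3: m=28, d=8, a=7
  k=4: m=28, d=41, a=1
  k=5: m=13, d=23, a=2
  k=6: m=33, d=1, a=66
d=1 and a=2a₀=66 at k=6, so the next step gives (m, d) = (33, 23) again — its k=1 value — and the period has length 6.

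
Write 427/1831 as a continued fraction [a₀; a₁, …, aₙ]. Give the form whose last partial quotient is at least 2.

[0; 4, 3, 2, 8, 3, 2]

427 = 0·1831 + 427
1831 = 4·427 + 123
427 = 3·123 + 58
123 = 2·58 + 7
58 = 8·7 + 2
7 = 3·2 + 1
2 = 2·1 + 0  (stop)
So 427/1831 = [0; 4, 3, 2, 8, 3, 2].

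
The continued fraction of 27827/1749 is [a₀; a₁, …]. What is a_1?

1

27827 = 15·1749 + 1592   →  a_0 = 15
1749 = 1·1592 + 157   →  a_1 = 1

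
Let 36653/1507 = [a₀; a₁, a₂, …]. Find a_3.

36653 = 24·1507 + 485   →  a_0 = 24
1507 = 3·485 + 52   →  a_1 = 3
485 = 9·52 + 17   →  a_2 = 9
52 = 3·17 + 1   →  a_3 = 3

3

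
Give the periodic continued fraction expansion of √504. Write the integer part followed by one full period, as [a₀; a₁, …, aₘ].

[22; 2, 4, 2, 44]

a₀ = ⌊√504⌋ = 22.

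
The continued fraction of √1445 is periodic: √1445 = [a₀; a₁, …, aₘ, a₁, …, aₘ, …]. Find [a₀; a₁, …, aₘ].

[38; 76]

a₀ = ⌊√1445⌋ = 38.
With m₀=0, d₀=1 and mₖ₊₁ = dₖaₖ − mₖ, dₖ₊₁ = (n − mₖ₊₁²)/dₖ, aₖ₊₁ = ⌊(a₀+mₖ₊₁)/dₖ₊₁⌋:
  k=1: m=38, d=1, a=76
d=1 and a=2a₀=76 at k=1, so the next step gives (m, d) = (38, 1) again — its k=1 value — and the period has length 1.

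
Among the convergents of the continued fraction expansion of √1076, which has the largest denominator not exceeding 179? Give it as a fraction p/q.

√1076 = [32; 1, 4, 16, 4, 1, 64, …] (period length 6).
Convergents:
  p_0/q_0 = 32/1
  p_1/q_1 = 33/1
  p_2/q_2 = 164/5
  p_3/q_3 = 2657/81
  p_4/q_4 = 10792/329
q_3 = 81 ≤ 179 < 329 = q_4, so the answer is 2657/81.

2657/81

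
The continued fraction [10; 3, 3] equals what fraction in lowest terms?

Fold from the inside: start with 3/1.
  3 + 1/3 = 10/3
  10 + 3/10 = 103/10

103/10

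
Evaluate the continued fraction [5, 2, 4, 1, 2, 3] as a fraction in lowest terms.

Using pₖ = aₖpₖ₋₁ + pₖ₋₂ and qₖ = aₖqₖ₋₁ + qₖ₋₂:
  k=0: a=5, p=5, q=1
  k=1: a=2, p=11, q=2
  k=2: a=4, p=49, q=9
  k=3: a=1, p=60, q=11
  k=4: a=2, p=169, q=31
  k=5: a=3, p=567, q=104

567/104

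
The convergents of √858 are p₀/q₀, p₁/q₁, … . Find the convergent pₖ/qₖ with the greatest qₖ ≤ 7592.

123640/4221

√858 = [29; 3, 2, 3, 58, …] (period length 4).
Convergents:
  p_0/q_0 = 29/1
  p_1/q_1 = 88/3
  p_2/q_2 = 205/7
  p_3/q_3 = 703/24
  p_4/q_4 = 40979/1399
  p_5/q_5 = 123640/4221
  p_6/q_6 = 288259/9841
q_5 = 4221 ≤ 7592 < 9841 = q_6, so the answer is 123640/4221.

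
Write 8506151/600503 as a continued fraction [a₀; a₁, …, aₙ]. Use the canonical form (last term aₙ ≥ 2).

8506151 = 14·600503 + 99109
600503 = 6·99109 + 5849
99109 = 16·5849 + 5525
5849 = 1·5525 + 324
5525 = 17·324 + 17
324 = 19·17 + 1
17 = 17·1 + 0  (stop)
So 8506151/600503 = [14; 6, 16, 1, 17, 19, 17].

[14; 6, 16, 1, 17, 19, 17]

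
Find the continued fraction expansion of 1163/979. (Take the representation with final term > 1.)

1163 = 1·979 + 184
979 = 5·184 + 59
184 = 3·59 + 7
59 = 8·7 + 3
7 = 2·3 + 1
3 = 3·1 + 0  (stop)
So 1163/979 = [1; 5, 3, 8, 2, 3].

[1; 5, 3, 8, 2, 3]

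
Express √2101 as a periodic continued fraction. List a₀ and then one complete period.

a₀ = ⌊√2101⌋ = 45.
With m₀=0, d₀=1 and mₖ₊₁ = dₖaₖ − mₖ, dₖ₊₁ = (n − mₖ₊₁²)/dₖ, aₖ₊₁ = ⌊(a₀+mₖ₊₁)/dₖ₊₁⌋:
  k=1: m=45, d=76, a=1
  k=2: m=31, d=15, a=5
  k=3: m=44, d=11, a=8
  k=4: m=44, d=15, a=5
  k=5: m=31, d=76, a=1
  k=6: m=45, d=1, a=90
d=1 and a=2a₀=90 at k=6, so the next step gives (m, d) = (45, 76) again — its k=1 value — and the period has length 6.

[45; 1, 5, 8, 5, 1, 90]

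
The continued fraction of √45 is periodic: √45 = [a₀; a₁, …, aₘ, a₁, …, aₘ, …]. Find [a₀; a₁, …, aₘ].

a₀ = ⌊√45⌋ = 6.
With m₀=0, d₀=1 and mₖ₊₁ = dₖaₖ − mₖ, dₖ₊₁ = (n − mₖ₊₁²)/dₖ, aₖ₊₁ = ⌊(a₀+mₖ₊₁)/dₖ₊₁⌋:
  k=1: m=6, d=9, a=1
  k=2: m=3, d=4, a=2
  k=3: m=5, d=5, a=2
  k=4: m=5, d=4, a=2
  k=5: m=3, d=9, a=1
  k=6: m=6, d=1, a=12
d=1 and a=2a₀=12 at k=6, so the next step gives (m, d) = (6, 9) again — its k=1 value — and the period has length 6.

[6; 1, 2, 2, 2, 1, 12]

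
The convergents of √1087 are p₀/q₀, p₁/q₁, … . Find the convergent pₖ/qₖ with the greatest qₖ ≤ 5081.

√1087 = [32; 1, 31, 1, 64, …] (period length 4).
Convergents:
  p_0/q_0 = 32/1
  p_1/q_1 = 33/1
  p_2/q_2 = 1055/32
  p_3/q_3 = 1088/33
  p_4/q_4 = 70687/2144
  p_5/q_5 = 71775/2177
  p_6/q_6 = 2295712/69631
q_5 = 2177 ≤ 5081 < 69631 = q_6, so the answer is 71775/2177.

71775/2177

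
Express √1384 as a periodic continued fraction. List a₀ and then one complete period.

a₀ = ⌊√1384⌋ = 37.
With m₀=0, d₀=1 and mₖ₊₁ = dₖaₖ − mₖ, dₖ₊₁ = (n − mₖ₊₁²)/dₖ, aₖ₊₁ = ⌊(a₀+mₖ₊₁)/dₖ₊₁⌋:
  k=1: m=37, d=15, a=4
  k=2: m=23, d=57, a=1
  k=3: m=34, d=4, a=17
  k=4: m=34, d=57, a=1
  k=5: m=23, d=15, a=4
  k=6: m=37, d=1, a=74
d=1 and a=2a₀=74 at k=6, so the next step gives (m, d) = (37, 15) again — its k=1 value — and the period has length 6.

[37; 4, 1, 17, 1, 4, 74]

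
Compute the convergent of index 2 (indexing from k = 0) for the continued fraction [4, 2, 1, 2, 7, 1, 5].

13/3

Using pₖ = aₖpₖ₋₁ + pₖ₋₂, qₖ = aₖqₖ₋₁ + qₖ₋₂ (with p₋₁=1, p₋₂=0, q₋₁=0, q₋₂=1):
  k=0: a=4, p=4, q=1
  k=1: a=2, p=9, q=2
  k=2: a=1, p=13, q=3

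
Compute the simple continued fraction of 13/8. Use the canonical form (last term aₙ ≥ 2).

13 = 1·8 + 5
8 = 1·5 + 3
5 = 1·3 + 2
3 = 1·2 + 1
2 = 2·1 + 0  (stop)
So 13/8 = [1; 1, 1, 1, 2].

[1; 1, 1, 1, 2]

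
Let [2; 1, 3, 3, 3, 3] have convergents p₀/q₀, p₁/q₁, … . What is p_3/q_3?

Using pₖ = aₖpₖ₋₁ + pₖ₋₂, qₖ = aₖqₖ₋₁ + qₖ₋₂ (with p₋₁=1, p₋₂=0, q₋₁=0, q₋₂=1):
  k=0: a=2, p=2, q=1
  k=1: a=1, p=3, q=1
  k=2: a=3, p=11, q=4
  k=3: a=3, p=36, q=13

36/13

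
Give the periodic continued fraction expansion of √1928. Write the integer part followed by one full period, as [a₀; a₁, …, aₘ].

[43; 1, 9, 1, 86]

a₀ = ⌊√1928⌋ = 43.
With m₀=0, d₀=1 and mₖ₊₁ = dₖaₖ − mₖ, dₖ₊₁ = (n − mₖ₊₁²)/dₖ, aₖ₊₁ = ⌊(a₀+mₖ₊₁)/dₖ₊₁⌋:
  k=1: m=43, d=79, a=1
  k=2: m=36, d=8, a=9
  k=3: m=36, d=79, a=1
  k=4: m=43, d=1, a=86
d=1 and a=2a₀=86 at k=4, so the next step gives (m, d) = (43, 79) again — its k=1 value — and the period has length 4.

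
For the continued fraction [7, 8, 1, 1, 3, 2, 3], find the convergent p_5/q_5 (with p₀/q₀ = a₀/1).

Using pₖ = aₖpₖ₋₁ + pₖ₋₂, qₖ = aₖqₖ₋₁ + qₖ₋₂ (with p₋₁=1, p₋₂=0, q₋₁=0, q₋₂=1):
  k=0: a=7, p=7, q=1
  k=1: a=8, p=57, q=8
  k=2: a=1, p=64, q=9
  k=3: a=1, p=121, q=17
  k=4: a=3, p=427, q=60
  k=5: a=2, p=975, q=137

975/137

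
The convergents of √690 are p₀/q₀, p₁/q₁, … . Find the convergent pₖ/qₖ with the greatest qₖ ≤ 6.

√690 = [26; 3, 1, 2, 1, 3, 52, …] (period length 6).
Convergents:
  p_0/q_0 = 26/1
  p_1/q_1 = 79/3
  p_2/q_2 = 105/4
  p_3/q_3 = 289/11
q_2 = 4 ≤ 6 < 11 = q_3, so the answer is 105/4.

105/4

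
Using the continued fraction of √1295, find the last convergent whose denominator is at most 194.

2591/72

√1295 = [35; 1, 70, …] (period length 2).
Convergents:
  p_0/q_0 = 35/1
  p_1/q_1 = 36/1
  p_2/q_2 = 2555/71
  p_3/q_3 = 2591/72
  p_4/q_4 = 183925/5111
q_3 = 72 ≤ 194 < 5111 = q_4, so the answer is 2591/72.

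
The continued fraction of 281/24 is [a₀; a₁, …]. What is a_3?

281 = 11·24 + 17   →  a_0 = 11
24 = 1·17 + 7   →  a_1 = 1
17 = 2·7 + 3   →  a_2 = 2
7 = 2·3 + 1   →  a_3 = 2

2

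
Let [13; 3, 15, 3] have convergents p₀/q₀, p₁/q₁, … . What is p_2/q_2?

Using pₖ = aₖpₖ₋₁ + pₖ₋₂, qₖ = aₖqₖ₋₁ + qₖ₋₂ (with p₋₁=1, p₋₂=0, q₋₁=0, q₋₂=1):
  k=0: a=13, p=13, q=1
  k=1: a=3, p=40, q=3
  k=2: a=15, p=613, q=46

613/46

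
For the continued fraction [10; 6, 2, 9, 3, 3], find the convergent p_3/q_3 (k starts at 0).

1249/123

Using pₖ = aₖpₖ₋₁ + pₖ₋₂, qₖ = aₖqₖ₋₁ + qₖ₋₂ (with p₋₁=1, p₋₂=0, q₋₁=0, q₋₂=1):
  k=0: a=10, p=10, q=1
  k=1: a=6, p=61, q=6
  k=2: a=2, p=132, q=13
  k=3: a=9, p=1249, q=123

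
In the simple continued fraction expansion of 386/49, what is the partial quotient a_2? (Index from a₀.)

7

386 = 7·49 + 43   →  a_0 = 7
49 = 1·43 + 6   →  a_1 = 1
43 = 7·6 + 1   →  a_2 = 7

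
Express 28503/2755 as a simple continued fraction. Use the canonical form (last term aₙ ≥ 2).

[10; 2, 1, 8, 6, 8, 2]

28503 = 10*2755 + 953
2755 = 2*953 + 849
953 = 1*849 + 104
849 = 8*104 + 17
104 = 6*17 + 2
17 = 8*2 + 1
2 = 2*1 + 0  (stop)
So 28503/2755 = [10; 2, 1, 8, 6, 8, 2].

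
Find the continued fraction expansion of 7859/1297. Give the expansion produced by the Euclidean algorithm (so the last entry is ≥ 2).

7859 = 6*1297 + 77
1297 = 16*77 + 65
77 = 1*65 + 12
65 = 5*12 + 5
12 = 2*5 + 2
5 = 2*2 + 1
2 = 2*1 + 0  (stop)
So 7859/1297 = [6; 16, 1, 5, 2, 2, 2].

[6; 16, 1, 5, 2, 2, 2]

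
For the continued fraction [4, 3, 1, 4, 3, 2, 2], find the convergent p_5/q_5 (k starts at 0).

601/141

Using pₖ = aₖpₖ₋₁ + pₖ₋₂, qₖ = aₖqₖ₋₁ + qₖ₋₂ (with p₋₁=1, p₋₂=0, q₋₁=0, q₋₂=1):
  k=0: a=4, p=4, q=1
  k=1: a=3, p=13, q=3
  k=2: a=1, p=17, q=4
  k=3: a=4, p=81, q=19
  k=4: a=3, p=260, q=61
  k=5: a=2, p=601, q=141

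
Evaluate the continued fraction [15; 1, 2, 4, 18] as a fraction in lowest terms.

Using pₖ = aₖpₖ₋₁ + pₖ₋₂ and qₖ = aₖqₖ₋₁ + qₖ₋₂:
  k=0: a=15, p=15, q=1
  k=1: a=1, p=16, q=1
  k=2: a=2, p=47, q=3
  k=3: a=4, p=204, q=13
  k=4: a=18, p=3719, q=237

3719/237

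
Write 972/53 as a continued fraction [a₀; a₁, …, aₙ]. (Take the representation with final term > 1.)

[18; 2, 1, 17]

972 = 18*53 + 18
53 = 2*18 + 17
18 = 1*17 + 1
17 = 17*1 + 0  (stop)
So 972/53 = [18; 2, 1, 17].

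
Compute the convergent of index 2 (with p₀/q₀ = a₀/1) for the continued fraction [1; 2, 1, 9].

4/3

Using pₖ = aₖpₖ₋₁ + pₖ₋₂, qₖ = aₖqₖ₋₁ + qₖ₋₂ (with p₋₁=1, p₋₂=0, q₋₁=0, q₋₂=1):
  k=0: a=1, p=1, q=1
  k=1: a=2, p=3, q=2
  k=2: a=1, p=4, q=3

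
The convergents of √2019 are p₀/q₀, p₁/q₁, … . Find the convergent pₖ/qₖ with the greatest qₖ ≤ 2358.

60615/1349

√2019 = [44; 1, 13, 1, 88, …] (period length 4).
Convergents:
  p_0/q_0 = 44/1
  p_1/q_1 = 45/1
  p_2/q_2 = 629/14
  p_3/q_3 = 674/15
  p_4/q_4 = 59941/1334
  p_5/q_5 = 60615/1349
  p_6/q_6 = 847936/18871
q_5 = 1349 ≤ 2358 < 18871 = q_6, so the answer is 60615/1349.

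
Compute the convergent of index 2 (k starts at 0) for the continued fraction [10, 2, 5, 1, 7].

115/11

Using pₖ = aₖpₖ₋₁ + pₖ₋₂, qₖ = aₖqₖ₋₁ + qₖ₋₂ (with p₋₁=1, p₋₂=0, q₋₁=0, q₋₂=1):
  k=0: a=10, p=10, q=1
  k=1: a=2, p=21, q=2
  k=2: a=5, p=115, q=11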